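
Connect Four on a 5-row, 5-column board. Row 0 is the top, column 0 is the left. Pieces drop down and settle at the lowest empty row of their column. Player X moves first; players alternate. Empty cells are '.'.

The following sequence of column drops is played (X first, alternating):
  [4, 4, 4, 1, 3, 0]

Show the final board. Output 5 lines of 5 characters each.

Move 1: X drops in col 4, lands at row 4
Move 2: O drops in col 4, lands at row 3
Move 3: X drops in col 4, lands at row 2
Move 4: O drops in col 1, lands at row 4
Move 5: X drops in col 3, lands at row 4
Move 6: O drops in col 0, lands at row 4

Answer: .....
.....
....X
....O
OO.XX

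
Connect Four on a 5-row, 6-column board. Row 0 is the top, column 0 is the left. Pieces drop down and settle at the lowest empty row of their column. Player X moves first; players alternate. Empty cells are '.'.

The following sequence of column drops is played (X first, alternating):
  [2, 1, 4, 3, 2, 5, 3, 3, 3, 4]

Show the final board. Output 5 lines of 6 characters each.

Answer: ......
...X..
...O..
..XXO.
.OXOXO

Derivation:
Move 1: X drops in col 2, lands at row 4
Move 2: O drops in col 1, lands at row 4
Move 3: X drops in col 4, lands at row 4
Move 4: O drops in col 3, lands at row 4
Move 5: X drops in col 2, lands at row 3
Move 6: O drops in col 5, lands at row 4
Move 7: X drops in col 3, lands at row 3
Move 8: O drops in col 3, lands at row 2
Move 9: X drops in col 3, lands at row 1
Move 10: O drops in col 4, lands at row 3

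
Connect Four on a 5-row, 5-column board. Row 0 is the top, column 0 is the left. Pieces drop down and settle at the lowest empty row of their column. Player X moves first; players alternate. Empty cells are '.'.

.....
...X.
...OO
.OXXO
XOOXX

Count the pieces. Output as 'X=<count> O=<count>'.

X=6 O=6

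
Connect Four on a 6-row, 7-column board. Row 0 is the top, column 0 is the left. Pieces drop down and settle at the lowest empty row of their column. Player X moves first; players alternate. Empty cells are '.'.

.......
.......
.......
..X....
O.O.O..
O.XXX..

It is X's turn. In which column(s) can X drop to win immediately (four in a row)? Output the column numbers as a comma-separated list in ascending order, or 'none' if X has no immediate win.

Answer: 1,5

Derivation:
col 0: drop X → no win
col 1: drop X → WIN!
col 2: drop X → no win
col 3: drop X → no win
col 4: drop X → no win
col 5: drop X → WIN!
col 6: drop X → no win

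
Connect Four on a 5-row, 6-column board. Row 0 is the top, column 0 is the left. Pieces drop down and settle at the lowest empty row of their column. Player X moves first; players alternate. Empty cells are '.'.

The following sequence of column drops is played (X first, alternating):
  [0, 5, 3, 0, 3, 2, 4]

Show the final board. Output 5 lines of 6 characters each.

Answer: ......
......
......
O..X..
X.OXXO

Derivation:
Move 1: X drops in col 0, lands at row 4
Move 2: O drops in col 5, lands at row 4
Move 3: X drops in col 3, lands at row 4
Move 4: O drops in col 0, lands at row 3
Move 5: X drops in col 3, lands at row 3
Move 6: O drops in col 2, lands at row 4
Move 7: X drops in col 4, lands at row 4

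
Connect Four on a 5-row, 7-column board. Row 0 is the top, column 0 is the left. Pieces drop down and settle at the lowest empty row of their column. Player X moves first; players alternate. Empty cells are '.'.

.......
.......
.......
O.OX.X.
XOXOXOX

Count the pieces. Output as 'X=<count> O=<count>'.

X=6 O=5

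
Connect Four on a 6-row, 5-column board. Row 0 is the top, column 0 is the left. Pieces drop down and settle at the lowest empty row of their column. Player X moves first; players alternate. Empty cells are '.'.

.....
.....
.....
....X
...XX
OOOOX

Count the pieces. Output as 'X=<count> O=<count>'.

X=4 O=4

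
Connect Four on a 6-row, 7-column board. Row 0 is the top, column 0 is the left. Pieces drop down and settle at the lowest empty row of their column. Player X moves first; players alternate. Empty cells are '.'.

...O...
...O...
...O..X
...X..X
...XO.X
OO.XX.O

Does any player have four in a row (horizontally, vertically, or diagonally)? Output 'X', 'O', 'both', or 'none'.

none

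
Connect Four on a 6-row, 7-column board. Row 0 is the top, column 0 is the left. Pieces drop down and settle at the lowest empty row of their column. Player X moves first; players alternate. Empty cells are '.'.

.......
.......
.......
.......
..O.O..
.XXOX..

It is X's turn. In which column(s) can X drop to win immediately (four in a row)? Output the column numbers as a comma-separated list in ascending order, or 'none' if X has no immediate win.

col 0: drop X → no win
col 1: drop X → no win
col 2: drop X → no win
col 3: drop X → no win
col 4: drop X → no win
col 5: drop X → no win
col 6: drop X → no win

Answer: none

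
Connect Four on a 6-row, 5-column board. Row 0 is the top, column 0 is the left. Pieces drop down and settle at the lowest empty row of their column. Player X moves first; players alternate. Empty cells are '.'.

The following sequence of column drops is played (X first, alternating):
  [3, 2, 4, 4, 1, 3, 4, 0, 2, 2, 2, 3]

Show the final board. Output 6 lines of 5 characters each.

Answer: .....
.....
..X..
..OOX
..XOO
OXOXX

Derivation:
Move 1: X drops in col 3, lands at row 5
Move 2: O drops in col 2, lands at row 5
Move 3: X drops in col 4, lands at row 5
Move 4: O drops in col 4, lands at row 4
Move 5: X drops in col 1, lands at row 5
Move 6: O drops in col 3, lands at row 4
Move 7: X drops in col 4, lands at row 3
Move 8: O drops in col 0, lands at row 5
Move 9: X drops in col 2, lands at row 4
Move 10: O drops in col 2, lands at row 3
Move 11: X drops in col 2, lands at row 2
Move 12: O drops in col 3, lands at row 3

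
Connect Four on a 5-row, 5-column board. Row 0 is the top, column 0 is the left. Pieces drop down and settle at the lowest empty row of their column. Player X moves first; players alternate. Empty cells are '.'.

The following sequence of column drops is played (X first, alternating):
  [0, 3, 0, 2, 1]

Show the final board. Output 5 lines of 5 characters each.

Answer: .....
.....
.....
X....
XXOO.

Derivation:
Move 1: X drops in col 0, lands at row 4
Move 2: O drops in col 3, lands at row 4
Move 3: X drops in col 0, lands at row 3
Move 4: O drops in col 2, lands at row 4
Move 5: X drops in col 1, lands at row 4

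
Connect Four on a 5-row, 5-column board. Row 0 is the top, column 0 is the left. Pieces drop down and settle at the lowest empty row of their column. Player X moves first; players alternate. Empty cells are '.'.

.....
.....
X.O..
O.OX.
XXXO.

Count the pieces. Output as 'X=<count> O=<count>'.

X=5 O=4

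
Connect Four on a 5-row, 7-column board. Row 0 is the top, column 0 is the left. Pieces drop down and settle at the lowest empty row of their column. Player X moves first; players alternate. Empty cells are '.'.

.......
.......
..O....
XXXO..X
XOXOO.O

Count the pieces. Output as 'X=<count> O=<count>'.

X=6 O=6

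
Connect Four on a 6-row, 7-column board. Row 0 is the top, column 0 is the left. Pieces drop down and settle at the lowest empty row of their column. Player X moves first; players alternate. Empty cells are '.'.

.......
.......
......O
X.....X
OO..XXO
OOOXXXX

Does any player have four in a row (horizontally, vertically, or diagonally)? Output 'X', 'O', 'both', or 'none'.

X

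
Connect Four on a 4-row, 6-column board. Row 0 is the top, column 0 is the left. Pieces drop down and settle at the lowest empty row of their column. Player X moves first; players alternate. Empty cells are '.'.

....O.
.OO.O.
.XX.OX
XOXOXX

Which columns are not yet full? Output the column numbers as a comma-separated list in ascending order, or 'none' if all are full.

Answer: 0,1,2,3,5

Derivation:
col 0: top cell = '.' → open
col 1: top cell = '.' → open
col 2: top cell = '.' → open
col 3: top cell = '.' → open
col 4: top cell = 'O' → FULL
col 5: top cell = '.' → open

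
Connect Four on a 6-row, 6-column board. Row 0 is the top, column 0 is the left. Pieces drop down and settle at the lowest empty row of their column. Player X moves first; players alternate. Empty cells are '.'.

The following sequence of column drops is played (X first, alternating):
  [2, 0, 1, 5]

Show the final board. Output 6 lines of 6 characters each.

Move 1: X drops in col 2, lands at row 5
Move 2: O drops in col 0, lands at row 5
Move 3: X drops in col 1, lands at row 5
Move 4: O drops in col 5, lands at row 5

Answer: ......
......
......
......
......
OXX..O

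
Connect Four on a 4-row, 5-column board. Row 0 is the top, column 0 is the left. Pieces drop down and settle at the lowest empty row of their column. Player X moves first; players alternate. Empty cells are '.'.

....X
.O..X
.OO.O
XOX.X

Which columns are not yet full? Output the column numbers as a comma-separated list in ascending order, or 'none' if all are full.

col 0: top cell = '.' → open
col 1: top cell = '.' → open
col 2: top cell = '.' → open
col 3: top cell = '.' → open
col 4: top cell = 'X' → FULL

Answer: 0,1,2,3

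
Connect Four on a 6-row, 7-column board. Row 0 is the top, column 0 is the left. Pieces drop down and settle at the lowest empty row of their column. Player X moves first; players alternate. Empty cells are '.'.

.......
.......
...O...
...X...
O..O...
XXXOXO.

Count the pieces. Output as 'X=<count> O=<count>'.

X=5 O=5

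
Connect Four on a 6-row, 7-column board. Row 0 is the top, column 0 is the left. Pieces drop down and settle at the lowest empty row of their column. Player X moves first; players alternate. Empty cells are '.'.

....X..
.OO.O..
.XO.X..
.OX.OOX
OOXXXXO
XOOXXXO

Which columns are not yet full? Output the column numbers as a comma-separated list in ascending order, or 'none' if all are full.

col 0: top cell = '.' → open
col 1: top cell = '.' → open
col 2: top cell = '.' → open
col 3: top cell = '.' → open
col 4: top cell = 'X' → FULL
col 5: top cell = '.' → open
col 6: top cell = '.' → open

Answer: 0,1,2,3,5,6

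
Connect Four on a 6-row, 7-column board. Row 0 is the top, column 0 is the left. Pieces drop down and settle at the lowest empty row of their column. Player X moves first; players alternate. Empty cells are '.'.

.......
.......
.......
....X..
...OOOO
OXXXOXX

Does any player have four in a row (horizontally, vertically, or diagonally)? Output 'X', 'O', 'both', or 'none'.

O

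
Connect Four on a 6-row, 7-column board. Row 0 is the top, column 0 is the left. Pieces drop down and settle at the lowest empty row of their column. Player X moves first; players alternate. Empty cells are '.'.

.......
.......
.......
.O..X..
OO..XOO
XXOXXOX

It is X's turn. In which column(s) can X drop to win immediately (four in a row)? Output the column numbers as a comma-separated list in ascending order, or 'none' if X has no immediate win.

col 0: drop X → no win
col 1: drop X → no win
col 2: drop X → no win
col 3: drop X → no win
col 4: drop X → WIN!
col 5: drop X → no win
col 6: drop X → no win

Answer: 4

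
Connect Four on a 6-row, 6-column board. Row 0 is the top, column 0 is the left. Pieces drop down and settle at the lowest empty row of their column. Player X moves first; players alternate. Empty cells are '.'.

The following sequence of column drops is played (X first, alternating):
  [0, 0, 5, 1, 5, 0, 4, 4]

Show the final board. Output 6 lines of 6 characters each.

Answer: ......
......
......
O.....
O...OX
XO..XX

Derivation:
Move 1: X drops in col 0, lands at row 5
Move 2: O drops in col 0, lands at row 4
Move 3: X drops in col 5, lands at row 5
Move 4: O drops in col 1, lands at row 5
Move 5: X drops in col 5, lands at row 4
Move 6: O drops in col 0, lands at row 3
Move 7: X drops in col 4, lands at row 5
Move 8: O drops in col 4, lands at row 4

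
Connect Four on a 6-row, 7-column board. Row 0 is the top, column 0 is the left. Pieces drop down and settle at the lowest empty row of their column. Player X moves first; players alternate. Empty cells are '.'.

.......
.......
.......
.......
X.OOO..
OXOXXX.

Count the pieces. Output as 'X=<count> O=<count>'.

X=5 O=5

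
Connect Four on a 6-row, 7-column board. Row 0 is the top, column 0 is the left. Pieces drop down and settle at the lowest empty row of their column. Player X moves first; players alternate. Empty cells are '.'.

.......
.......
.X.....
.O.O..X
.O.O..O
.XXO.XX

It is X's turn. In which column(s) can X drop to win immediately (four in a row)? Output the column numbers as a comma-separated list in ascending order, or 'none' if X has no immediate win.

col 0: drop X → no win
col 1: drop X → no win
col 2: drop X → no win
col 3: drop X → no win
col 4: drop X → no win
col 5: drop X → no win
col 6: drop X → no win

Answer: none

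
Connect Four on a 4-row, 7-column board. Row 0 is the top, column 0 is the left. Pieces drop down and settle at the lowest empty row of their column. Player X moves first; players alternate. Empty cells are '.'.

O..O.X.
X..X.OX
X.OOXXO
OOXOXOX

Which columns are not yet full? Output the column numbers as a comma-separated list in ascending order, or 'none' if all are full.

Answer: 1,2,4,6

Derivation:
col 0: top cell = 'O' → FULL
col 1: top cell = '.' → open
col 2: top cell = '.' → open
col 3: top cell = 'O' → FULL
col 4: top cell = '.' → open
col 5: top cell = 'X' → FULL
col 6: top cell = '.' → open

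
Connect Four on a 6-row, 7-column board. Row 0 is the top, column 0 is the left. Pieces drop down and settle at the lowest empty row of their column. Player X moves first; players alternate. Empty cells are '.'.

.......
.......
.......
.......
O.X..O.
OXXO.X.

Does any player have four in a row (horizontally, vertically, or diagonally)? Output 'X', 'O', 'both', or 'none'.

none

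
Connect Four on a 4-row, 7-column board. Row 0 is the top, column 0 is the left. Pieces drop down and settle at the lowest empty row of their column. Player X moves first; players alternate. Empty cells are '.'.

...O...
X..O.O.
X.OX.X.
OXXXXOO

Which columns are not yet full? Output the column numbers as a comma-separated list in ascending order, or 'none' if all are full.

col 0: top cell = '.' → open
col 1: top cell = '.' → open
col 2: top cell = '.' → open
col 3: top cell = 'O' → FULL
col 4: top cell = '.' → open
col 5: top cell = '.' → open
col 6: top cell = '.' → open

Answer: 0,1,2,4,5,6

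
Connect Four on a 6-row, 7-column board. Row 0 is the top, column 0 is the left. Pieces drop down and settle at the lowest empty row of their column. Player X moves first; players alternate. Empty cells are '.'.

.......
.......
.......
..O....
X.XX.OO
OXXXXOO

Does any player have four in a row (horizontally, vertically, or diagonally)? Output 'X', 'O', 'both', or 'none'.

X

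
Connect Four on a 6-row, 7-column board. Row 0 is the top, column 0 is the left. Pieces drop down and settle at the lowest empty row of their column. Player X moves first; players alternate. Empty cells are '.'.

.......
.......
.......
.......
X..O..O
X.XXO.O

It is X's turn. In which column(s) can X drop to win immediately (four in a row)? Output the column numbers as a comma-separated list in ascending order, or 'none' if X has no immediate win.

Answer: 1

Derivation:
col 0: drop X → no win
col 1: drop X → WIN!
col 2: drop X → no win
col 3: drop X → no win
col 4: drop X → no win
col 5: drop X → no win
col 6: drop X → no win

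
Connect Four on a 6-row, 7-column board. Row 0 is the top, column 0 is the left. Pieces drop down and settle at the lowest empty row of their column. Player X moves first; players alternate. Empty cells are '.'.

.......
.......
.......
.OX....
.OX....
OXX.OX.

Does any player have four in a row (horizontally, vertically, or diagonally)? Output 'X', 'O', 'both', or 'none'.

none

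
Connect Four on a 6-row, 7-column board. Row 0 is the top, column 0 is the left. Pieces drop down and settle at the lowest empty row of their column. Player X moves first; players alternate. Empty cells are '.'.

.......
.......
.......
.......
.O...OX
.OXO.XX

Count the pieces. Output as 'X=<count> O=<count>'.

X=4 O=4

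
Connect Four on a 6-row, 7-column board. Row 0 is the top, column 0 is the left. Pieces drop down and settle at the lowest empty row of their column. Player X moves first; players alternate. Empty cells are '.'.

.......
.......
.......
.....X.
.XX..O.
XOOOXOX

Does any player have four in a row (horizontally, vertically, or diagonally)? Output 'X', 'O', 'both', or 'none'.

none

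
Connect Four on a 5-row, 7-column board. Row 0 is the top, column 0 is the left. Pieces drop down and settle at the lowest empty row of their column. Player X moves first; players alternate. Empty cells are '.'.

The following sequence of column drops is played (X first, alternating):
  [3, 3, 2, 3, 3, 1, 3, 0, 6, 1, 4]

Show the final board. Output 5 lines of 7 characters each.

Answer: ...X...
...X...
...O...
.O.O...
OOXXX.X

Derivation:
Move 1: X drops in col 3, lands at row 4
Move 2: O drops in col 3, lands at row 3
Move 3: X drops in col 2, lands at row 4
Move 4: O drops in col 3, lands at row 2
Move 5: X drops in col 3, lands at row 1
Move 6: O drops in col 1, lands at row 4
Move 7: X drops in col 3, lands at row 0
Move 8: O drops in col 0, lands at row 4
Move 9: X drops in col 6, lands at row 4
Move 10: O drops in col 1, lands at row 3
Move 11: X drops in col 4, lands at row 4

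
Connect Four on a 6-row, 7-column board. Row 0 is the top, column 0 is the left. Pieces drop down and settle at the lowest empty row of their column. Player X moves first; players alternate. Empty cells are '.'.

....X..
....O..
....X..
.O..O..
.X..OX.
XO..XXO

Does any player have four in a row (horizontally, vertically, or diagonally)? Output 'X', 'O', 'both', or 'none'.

none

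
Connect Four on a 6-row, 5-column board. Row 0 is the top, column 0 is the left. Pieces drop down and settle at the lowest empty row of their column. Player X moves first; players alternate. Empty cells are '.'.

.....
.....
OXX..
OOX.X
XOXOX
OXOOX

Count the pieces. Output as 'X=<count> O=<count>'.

X=9 O=8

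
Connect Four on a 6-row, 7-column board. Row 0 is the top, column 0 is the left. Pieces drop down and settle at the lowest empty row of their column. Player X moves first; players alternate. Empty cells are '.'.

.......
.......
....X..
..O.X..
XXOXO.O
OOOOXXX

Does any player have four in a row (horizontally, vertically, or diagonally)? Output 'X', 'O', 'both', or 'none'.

O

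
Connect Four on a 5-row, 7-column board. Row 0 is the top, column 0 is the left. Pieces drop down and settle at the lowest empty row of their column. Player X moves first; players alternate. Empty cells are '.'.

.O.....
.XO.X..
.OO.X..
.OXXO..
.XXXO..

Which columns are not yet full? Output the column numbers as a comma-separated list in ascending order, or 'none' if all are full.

col 0: top cell = '.' → open
col 1: top cell = 'O' → FULL
col 2: top cell = '.' → open
col 3: top cell = '.' → open
col 4: top cell = '.' → open
col 5: top cell = '.' → open
col 6: top cell = '.' → open

Answer: 0,2,3,4,5,6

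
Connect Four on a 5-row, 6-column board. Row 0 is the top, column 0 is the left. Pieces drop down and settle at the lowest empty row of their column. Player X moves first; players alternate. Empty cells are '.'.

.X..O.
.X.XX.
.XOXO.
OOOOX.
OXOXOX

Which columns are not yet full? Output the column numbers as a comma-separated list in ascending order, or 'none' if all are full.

Answer: 0,2,3,5

Derivation:
col 0: top cell = '.' → open
col 1: top cell = 'X' → FULL
col 2: top cell = '.' → open
col 3: top cell = '.' → open
col 4: top cell = 'O' → FULL
col 5: top cell = '.' → open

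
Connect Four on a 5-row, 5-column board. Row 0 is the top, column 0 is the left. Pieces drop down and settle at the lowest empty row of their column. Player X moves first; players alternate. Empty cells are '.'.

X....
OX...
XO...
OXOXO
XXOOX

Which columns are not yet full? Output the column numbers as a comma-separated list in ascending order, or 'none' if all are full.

Answer: 1,2,3,4

Derivation:
col 0: top cell = 'X' → FULL
col 1: top cell = '.' → open
col 2: top cell = '.' → open
col 3: top cell = '.' → open
col 4: top cell = '.' → open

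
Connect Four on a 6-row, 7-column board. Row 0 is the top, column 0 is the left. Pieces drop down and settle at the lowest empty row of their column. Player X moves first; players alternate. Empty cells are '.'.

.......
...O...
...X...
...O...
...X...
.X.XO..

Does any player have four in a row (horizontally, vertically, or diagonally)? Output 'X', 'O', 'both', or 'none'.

none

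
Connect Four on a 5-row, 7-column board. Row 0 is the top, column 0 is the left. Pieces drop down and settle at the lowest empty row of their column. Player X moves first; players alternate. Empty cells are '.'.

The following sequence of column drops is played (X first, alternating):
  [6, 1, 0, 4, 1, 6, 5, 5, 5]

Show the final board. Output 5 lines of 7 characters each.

Answer: .......
.......
.....X.
.X...OO
XO..OXX

Derivation:
Move 1: X drops in col 6, lands at row 4
Move 2: O drops in col 1, lands at row 4
Move 3: X drops in col 0, lands at row 4
Move 4: O drops in col 4, lands at row 4
Move 5: X drops in col 1, lands at row 3
Move 6: O drops in col 6, lands at row 3
Move 7: X drops in col 5, lands at row 4
Move 8: O drops in col 5, lands at row 3
Move 9: X drops in col 5, lands at row 2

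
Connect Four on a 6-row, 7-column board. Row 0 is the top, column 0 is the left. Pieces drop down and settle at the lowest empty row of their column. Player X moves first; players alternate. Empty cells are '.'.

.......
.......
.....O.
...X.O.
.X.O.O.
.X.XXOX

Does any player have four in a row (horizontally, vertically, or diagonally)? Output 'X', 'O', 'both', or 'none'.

O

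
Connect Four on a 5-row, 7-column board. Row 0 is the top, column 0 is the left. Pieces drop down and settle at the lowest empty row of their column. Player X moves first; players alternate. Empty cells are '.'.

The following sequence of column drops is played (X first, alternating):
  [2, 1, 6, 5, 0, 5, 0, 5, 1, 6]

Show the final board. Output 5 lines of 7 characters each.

Move 1: X drops in col 2, lands at row 4
Move 2: O drops in col 1, lands at row 4
Move 3: X drops in col 6, lands at row 4
Move 4: O drops in col 5, lands at row 4
Move 5: X drops in col 0, lands at row 4
Move 6: O drops in col 5, lands at row 3
Move 7: X drops in col 0, lands at row 3
Move 8: O drops in col 5, lands at row 2
Move 9: X drops in col 1, lands at row 3
Move 10: O drops in col 6, lands at row 3

Answer: .......
.......
.....O.
XX...OO
XOX..OX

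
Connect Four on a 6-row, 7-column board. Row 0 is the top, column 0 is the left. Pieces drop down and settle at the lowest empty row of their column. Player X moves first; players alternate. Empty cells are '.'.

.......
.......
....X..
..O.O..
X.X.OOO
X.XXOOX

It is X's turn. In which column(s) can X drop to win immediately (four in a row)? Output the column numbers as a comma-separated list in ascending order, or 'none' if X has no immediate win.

col 0: drop X → no win
col 1: drop X → WIN!
col 2: drop X → no win
col 3: drop X → no win
col 4: drop X → no win
col 5: drop X → no win
col 6: drop X → no win

Answer: 1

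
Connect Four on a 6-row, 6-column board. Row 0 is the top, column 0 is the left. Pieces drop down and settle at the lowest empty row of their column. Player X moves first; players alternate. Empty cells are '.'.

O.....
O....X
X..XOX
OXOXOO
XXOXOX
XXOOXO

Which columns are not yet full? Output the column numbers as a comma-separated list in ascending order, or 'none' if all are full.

Answer: 1,2,3,4,5

Derivation:
col 0: top cell = 'O' → FULL
col 1: top cell = '.' → open
col 2: top cell = '.' → open
col 3: top cell = '.' → open
col 4: top cell = '.' → open
col 5: top cell = '.' → open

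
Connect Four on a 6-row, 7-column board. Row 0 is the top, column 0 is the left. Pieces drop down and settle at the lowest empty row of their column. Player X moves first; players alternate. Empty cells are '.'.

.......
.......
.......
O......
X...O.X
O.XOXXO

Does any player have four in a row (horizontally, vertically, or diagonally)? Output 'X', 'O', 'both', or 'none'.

none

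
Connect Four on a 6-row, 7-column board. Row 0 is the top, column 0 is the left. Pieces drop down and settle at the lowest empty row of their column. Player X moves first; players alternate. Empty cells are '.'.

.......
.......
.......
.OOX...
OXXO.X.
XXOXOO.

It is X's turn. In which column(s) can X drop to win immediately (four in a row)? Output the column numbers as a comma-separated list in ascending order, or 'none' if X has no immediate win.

Answer: none

Derivation:
col 0: drop X → no win
col 1: drop X → no win
col 2: drop X → no win
col 3: drop X → no win
col 4: drop X → no win
col 5: drop X → no win
col 6: drop X → no win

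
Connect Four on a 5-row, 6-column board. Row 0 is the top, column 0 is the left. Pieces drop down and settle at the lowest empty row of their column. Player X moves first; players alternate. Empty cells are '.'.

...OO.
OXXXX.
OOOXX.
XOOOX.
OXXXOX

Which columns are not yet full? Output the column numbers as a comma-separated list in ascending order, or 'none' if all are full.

col 0: top cell = '.' → open
col 1: top cell = '.' → open
col 2: top cell = '.' → open
col 3: top cell = 'O' → FULL
col 4: top cell = 'O' → FULL
col 5: top cell = '.' → open

Answer: 0,1,2,5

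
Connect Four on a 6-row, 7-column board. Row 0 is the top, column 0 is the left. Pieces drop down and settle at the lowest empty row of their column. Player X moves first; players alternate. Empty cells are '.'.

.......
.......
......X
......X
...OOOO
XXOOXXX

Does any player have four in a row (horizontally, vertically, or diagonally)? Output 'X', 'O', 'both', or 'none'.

O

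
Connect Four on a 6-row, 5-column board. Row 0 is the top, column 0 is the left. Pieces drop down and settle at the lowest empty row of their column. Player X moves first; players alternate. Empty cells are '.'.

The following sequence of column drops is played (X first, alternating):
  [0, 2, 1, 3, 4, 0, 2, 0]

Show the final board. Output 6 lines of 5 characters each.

Answer: .....
.....
.....
O....
O.X..
XXOOX

Derivation:
Move 1: X drops in col 0, lands at row 5
Move 2: O drops in col 2, lands at row 5
Move 3: X drops in col 1, lands at row 5
Move 4: O drops in col 3, lands at row 5
Move 5: X drops in col 4, lands at row 5
Move 6: O drops in col 0, lands at row 4
Move 7: X drops in col 2, lands at row 4
Move 8: O drops in col 0, lands at row 3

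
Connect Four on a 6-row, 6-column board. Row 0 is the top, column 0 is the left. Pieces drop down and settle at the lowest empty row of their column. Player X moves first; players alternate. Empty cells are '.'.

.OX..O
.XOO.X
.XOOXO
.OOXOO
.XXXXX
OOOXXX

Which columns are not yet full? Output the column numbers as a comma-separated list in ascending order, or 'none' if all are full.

Answer: 0,3,4

Derivation:
col 0: top cell = '.' → open
col 1: top cell = 'O' → FULL
col 2: top cell = 'X' → FULL
col 3: top cell = '.' → open
col 4: top cell = '.' → open
col 5: top cell = 'O' → FULL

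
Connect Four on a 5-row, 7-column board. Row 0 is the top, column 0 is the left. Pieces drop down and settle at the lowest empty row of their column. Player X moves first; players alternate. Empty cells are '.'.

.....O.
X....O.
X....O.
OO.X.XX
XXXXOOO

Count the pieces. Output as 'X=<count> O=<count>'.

X=9 O=8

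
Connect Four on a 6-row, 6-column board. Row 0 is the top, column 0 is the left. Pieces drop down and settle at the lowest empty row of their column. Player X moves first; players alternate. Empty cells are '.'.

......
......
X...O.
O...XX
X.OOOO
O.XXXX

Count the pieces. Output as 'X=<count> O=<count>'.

X=8 O=7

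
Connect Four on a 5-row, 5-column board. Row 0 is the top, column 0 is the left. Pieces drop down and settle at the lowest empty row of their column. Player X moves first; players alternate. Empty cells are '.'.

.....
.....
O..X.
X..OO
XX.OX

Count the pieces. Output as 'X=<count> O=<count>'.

X=5 O=4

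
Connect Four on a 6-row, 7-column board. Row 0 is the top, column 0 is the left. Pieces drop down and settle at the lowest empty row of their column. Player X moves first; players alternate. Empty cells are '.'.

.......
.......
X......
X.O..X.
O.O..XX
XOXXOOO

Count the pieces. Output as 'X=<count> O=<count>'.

X=8 O=7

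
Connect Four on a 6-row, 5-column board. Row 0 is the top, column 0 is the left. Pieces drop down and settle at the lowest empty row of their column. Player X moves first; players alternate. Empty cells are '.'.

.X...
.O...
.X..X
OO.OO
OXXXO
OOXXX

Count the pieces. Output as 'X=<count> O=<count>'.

X=9 O=9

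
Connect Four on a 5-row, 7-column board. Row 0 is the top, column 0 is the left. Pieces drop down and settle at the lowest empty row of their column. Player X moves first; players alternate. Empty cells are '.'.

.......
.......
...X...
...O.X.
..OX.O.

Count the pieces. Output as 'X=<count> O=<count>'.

X=3 O=3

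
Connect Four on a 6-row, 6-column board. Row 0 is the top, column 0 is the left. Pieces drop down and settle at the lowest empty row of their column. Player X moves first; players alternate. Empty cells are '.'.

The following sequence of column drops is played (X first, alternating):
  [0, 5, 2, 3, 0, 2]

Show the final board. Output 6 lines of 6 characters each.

Answer: ......
......
......
......
X.O...
X.XO.O

Derivation:
Move 1: X drops in col 0, lands at row 5
Move 2: O drops in col 5, lands at row 5
Move 3: X drops in col 2, lands at row 5
Move 4: O drops in col 3, lands at row 5
Move 5: X drops in col 0, lands at row 4
Move 6: O drops in col 2, lands at row 4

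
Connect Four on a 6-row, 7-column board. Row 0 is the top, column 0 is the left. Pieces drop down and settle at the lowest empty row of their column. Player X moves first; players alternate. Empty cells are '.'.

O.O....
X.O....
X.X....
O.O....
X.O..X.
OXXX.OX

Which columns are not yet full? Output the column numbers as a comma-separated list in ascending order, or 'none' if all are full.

col 0: top cell = 'O' → FULL
col 1: top cell = '.' → open
col 2: top cell = 'O' → FULL
col 3: top cell = '.' → open
col 4: top cell = '.' → open
col 5: top cell = '.' → open
col 6: top cell = '.' → open

Answer: 1,3,4,5,6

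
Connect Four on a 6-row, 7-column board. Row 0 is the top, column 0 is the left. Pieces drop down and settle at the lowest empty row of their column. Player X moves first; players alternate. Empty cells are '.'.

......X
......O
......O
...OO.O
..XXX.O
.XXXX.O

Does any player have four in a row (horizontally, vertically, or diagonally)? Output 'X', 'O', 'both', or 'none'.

both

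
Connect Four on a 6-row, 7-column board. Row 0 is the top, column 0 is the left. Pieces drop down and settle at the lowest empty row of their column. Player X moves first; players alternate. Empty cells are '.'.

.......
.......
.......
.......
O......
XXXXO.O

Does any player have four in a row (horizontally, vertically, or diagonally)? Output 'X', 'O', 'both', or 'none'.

X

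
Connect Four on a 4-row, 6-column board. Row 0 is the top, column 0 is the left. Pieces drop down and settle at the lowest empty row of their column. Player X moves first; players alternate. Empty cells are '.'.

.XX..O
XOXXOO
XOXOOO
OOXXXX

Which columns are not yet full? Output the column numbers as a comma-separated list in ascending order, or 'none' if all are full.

col 0: top cell = '.' → open
col 1: top cell = 'X' → FULL
col 2: top cell = 'X' → FULL
col 3: top cell = '.' → open
col 4: top cell = '.' → open
col 5: top cell = 'O' → FULL

Answer: 0,3,4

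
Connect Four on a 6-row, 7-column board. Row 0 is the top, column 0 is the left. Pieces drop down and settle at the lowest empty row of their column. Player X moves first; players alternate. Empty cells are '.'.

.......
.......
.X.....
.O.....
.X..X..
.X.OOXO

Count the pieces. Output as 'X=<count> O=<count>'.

X=5 O=4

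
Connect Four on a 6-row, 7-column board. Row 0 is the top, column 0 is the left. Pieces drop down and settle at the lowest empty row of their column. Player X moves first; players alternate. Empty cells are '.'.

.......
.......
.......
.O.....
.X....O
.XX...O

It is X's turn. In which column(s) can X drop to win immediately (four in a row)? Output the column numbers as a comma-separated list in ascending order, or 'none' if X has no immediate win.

col 0: drop X → no win
col 1: drop X → no win
col 2: drop X → no win
col 3: drop X → no win
col 4: drop X → no win
col 5: drop X → no win
col 6: drop X → no win

Answer: none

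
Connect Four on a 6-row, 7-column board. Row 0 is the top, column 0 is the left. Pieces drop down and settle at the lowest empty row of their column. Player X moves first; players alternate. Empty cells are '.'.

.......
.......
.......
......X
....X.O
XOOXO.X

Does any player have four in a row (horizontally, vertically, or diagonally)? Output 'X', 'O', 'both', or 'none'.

none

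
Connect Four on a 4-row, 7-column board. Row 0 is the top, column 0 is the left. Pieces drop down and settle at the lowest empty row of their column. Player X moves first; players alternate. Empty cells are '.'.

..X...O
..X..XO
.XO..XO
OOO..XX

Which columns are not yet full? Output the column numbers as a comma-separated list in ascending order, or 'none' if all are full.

Answer: 0,1,3,4,5

Derivation:
col 0: top cell = '.' → open
col 1: top cell = '.' → open
col 2: top cell = 'X' → FULL
col 3: top cell = '.' → open
col 4: top cell = '.' → open
col 5: top cell = '.' → open
col 6: top cell = 'O' → FULL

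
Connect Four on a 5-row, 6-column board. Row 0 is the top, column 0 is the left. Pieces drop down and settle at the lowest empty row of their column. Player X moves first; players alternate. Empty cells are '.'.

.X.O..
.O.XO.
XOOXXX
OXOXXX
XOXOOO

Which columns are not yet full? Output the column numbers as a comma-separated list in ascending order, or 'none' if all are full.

Answer: 0,2,4,5

Derivation:
col 0: top cell = '.' → open
col 1: top cell = 'X' → FULL
col 2: top cell = '.' → open
col 3: top cell = 'O' → FULL
col 4: top cell = '.' → open
col 5: top cell = '.' → open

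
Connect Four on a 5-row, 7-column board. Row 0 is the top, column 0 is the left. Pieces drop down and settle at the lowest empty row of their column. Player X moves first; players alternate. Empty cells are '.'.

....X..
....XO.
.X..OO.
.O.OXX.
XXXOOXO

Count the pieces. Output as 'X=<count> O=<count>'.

X=9 O=8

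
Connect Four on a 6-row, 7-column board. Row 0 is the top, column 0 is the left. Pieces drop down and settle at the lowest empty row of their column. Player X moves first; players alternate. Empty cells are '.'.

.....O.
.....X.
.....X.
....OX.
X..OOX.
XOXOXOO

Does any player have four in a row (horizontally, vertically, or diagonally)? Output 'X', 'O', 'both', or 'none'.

X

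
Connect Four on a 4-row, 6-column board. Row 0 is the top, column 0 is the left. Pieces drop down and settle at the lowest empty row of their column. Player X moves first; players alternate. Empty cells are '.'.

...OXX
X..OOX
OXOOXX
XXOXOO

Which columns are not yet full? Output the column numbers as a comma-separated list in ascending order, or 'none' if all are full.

col 0: top cell = '.' → open
col 1: top cell = '.' → open
col 2: top cell = '.' → open
col 3: top cell = 'O' → FULL
col 4: top cell = 'X' → FULL
col 5: top cell = 'X' → FULL

Answer: 0,1,2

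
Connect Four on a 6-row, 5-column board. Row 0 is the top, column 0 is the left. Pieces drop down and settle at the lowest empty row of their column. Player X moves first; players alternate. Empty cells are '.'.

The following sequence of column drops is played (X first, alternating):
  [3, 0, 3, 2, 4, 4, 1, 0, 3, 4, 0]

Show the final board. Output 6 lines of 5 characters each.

Move 1: X drops in col 3, lands at row 5
Move 2: O drops in col 0, lands at row 5
Move 3: X drops in col 3, lands at row 4
Move 4: O drops in col 2, lands at row 5
Move 5: X drops in col 4, lands at row 5
Move 6: O drops in col 4, lands at row 4
Move 7: X drops in col 1, lands at row 5
Move 8: O drops in col 0, lands at row 4
Move 9: X drops in col 3, lands at row 3
Move 10: O drops in col 4, lands at row 3
Move 11: X drops in col 0, lands at row 3

Answer: .....
.....
.....
X..XO
O..XO
OXOXX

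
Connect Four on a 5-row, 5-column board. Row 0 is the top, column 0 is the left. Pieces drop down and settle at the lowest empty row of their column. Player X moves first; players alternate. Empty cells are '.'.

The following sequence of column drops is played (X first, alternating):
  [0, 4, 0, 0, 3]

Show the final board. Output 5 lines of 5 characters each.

Move 1: X drops in col 0, lands at row 4
Move 2: O drops in col 4, lands at row 4
Move 3: X drops in col 0, lands at row 3
Move 4: O drops in col 0, lands at row 2
Move 5: X drops in col 3, lands at row 4

Answer: .....
.....
O....
X....
X..XO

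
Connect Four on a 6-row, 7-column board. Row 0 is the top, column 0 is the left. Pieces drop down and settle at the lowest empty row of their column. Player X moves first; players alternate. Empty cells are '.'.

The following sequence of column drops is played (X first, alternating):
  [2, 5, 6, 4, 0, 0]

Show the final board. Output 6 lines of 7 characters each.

Move 1: X drops in col 2, lands at row 5
Move 2: O drops in col 5, lands at row 5
Move 3: X drops in col 6, lands at row 5
Move 4: O drops in col 4, lands at row 5
Move 5: X drops in col 0, lands at row 5
Move 6: O drops in col 0, lands at row 4

Answer: .......
.......
.......
.......
O......
X.X.OOX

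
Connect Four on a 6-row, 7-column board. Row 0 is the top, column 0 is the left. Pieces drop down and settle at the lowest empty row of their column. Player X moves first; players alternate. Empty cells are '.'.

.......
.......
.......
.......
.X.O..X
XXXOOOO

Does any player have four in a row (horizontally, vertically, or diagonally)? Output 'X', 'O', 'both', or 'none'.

O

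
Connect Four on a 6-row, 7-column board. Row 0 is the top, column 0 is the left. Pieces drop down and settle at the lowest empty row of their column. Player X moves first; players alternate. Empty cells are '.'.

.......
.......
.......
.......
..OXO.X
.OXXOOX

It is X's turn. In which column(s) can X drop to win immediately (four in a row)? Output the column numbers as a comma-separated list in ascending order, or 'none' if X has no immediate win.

Answer: none

Derivation:
col 0: drop X → no win
col 1: drop X → no win
col 2: drop X → no win
col 3: drop X → no win
col 4: drop X → no win
col 5: drop X → no win
col 6: drop X → no win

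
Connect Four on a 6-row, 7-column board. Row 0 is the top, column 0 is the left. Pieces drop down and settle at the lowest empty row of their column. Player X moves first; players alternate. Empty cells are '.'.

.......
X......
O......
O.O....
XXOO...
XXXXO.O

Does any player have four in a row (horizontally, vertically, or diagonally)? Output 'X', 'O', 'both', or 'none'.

X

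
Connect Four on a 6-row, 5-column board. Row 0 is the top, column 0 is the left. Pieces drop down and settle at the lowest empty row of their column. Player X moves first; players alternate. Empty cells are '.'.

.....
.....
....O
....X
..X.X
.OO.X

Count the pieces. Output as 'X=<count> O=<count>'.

X=4 O=3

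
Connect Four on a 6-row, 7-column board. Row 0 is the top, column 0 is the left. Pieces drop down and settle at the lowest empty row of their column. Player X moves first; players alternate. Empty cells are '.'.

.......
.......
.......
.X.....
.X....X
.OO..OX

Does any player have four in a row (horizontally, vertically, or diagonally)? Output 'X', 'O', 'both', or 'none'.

none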